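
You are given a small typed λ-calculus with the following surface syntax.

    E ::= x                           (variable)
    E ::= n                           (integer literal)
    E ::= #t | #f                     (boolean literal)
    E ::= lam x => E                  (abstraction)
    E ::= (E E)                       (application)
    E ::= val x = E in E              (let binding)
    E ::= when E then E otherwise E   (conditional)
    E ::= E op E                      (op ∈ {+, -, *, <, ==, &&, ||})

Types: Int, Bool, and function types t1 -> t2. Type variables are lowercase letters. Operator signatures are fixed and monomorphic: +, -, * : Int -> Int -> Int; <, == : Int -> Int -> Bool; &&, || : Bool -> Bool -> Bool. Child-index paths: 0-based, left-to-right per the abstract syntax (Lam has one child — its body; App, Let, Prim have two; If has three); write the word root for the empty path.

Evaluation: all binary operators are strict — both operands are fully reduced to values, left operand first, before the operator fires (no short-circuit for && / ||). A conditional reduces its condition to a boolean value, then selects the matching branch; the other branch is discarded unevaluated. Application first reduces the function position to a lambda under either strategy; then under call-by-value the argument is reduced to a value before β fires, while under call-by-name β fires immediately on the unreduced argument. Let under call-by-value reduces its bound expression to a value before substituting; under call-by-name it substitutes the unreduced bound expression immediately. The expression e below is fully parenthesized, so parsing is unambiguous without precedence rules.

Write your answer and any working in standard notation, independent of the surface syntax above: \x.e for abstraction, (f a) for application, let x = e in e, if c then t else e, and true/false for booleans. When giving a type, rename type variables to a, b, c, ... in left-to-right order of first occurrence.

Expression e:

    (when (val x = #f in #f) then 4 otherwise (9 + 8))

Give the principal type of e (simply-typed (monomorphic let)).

Derivation:
let x : Bool
  unify Bool ~ Bool
  unify Int ~ Int
  unify Int ~ Int
  unify Int ~ Int

Answer: Int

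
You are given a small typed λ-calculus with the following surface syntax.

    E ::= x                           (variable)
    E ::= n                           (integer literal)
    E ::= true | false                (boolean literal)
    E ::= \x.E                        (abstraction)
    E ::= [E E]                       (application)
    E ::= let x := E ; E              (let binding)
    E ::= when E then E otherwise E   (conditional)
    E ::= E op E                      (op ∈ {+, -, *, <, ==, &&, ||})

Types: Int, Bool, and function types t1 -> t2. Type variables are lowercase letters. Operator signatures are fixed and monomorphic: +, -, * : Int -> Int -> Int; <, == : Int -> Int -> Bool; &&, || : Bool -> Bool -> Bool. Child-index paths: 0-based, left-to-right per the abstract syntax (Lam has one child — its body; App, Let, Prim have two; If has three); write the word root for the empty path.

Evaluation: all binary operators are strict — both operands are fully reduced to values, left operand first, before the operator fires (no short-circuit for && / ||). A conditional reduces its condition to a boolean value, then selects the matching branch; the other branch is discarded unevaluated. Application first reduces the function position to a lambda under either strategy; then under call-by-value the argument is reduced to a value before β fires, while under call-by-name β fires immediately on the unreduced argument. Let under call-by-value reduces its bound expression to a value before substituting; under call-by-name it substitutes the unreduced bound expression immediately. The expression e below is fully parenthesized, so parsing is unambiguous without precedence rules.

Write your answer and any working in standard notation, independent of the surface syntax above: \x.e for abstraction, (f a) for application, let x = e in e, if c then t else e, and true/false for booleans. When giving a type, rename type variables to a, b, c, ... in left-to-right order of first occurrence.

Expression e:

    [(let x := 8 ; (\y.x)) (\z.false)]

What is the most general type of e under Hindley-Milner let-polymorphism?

Answer: Int

Derivation:
let x : Int
x : Int
\y._ : a -> Int
\z._ : b -> Bool
  unify a -> Int ~ (b -> Bool) -> c
  unify a ~ b -> Bool
  unify Int ~ c
_ _ : Int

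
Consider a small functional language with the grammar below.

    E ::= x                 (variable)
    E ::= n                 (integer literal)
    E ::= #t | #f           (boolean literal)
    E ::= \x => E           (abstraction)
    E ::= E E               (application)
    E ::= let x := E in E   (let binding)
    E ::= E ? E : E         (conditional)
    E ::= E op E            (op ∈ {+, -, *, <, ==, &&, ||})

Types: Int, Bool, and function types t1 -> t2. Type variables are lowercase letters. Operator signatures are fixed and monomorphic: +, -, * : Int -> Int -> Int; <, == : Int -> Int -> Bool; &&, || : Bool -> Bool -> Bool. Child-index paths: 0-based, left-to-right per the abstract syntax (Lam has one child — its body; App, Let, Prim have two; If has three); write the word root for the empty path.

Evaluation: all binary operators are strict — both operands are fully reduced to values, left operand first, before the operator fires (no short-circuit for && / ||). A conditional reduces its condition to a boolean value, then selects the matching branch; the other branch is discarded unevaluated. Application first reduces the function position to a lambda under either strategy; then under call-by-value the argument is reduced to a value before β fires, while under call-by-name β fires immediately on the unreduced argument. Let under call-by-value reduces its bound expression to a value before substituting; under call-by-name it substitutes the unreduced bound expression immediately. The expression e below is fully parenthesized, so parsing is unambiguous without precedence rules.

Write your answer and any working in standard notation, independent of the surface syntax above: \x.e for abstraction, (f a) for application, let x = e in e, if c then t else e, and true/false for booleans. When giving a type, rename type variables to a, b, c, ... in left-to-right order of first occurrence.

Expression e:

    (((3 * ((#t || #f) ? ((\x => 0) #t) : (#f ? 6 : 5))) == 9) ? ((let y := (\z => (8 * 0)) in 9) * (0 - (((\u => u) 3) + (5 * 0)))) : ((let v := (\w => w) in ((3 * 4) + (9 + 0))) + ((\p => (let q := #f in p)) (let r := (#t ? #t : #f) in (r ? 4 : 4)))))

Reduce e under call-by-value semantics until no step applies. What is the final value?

Answer: 25

Working:
step 0: (if ((3 * (if (true || false) then ((\x.0) true) else (if false then 6 else 5))) == 9) then ((let y = (\z.(8 * 0)) in 9) * (0 - (((\u.u) 3) + (5 * 0)))) else ((let v = (\w.w) in ((3 * 4) + (9 + 0))) + ((\p.(let q = false in p)) (let r = (if true then true else false) in (if r then 4 else 4)))))
step 1: [delta@0.0.1.0] (if ((3 * (if true then ((\x.0) true) else (if false then 6 else 5))) == 9) then ((let y = (\z.(8 * 0)) in 9) * (0 - (((\u.u) 3) + (5 * 0)))) else ((let v = (\w.w) in ((3 * 4) + (9 + 0))) + ((\p.(let q = false in p)) (let r = (if true then true else false) in (if r then 4 else 4)))))
step 2: [if@0.0.1] (if ((3 * ((\x.0) true)) == 9) then ((let y = (\z.(8 * 0)) in 9) * (0 - (((\u.u) 3) + (5 * 0)))) else ((let v = (\w.w) in ((3 * 4) + (9 + 0))) + ((\p.(let q = false in p)) (let r = (if true then true else false) in (if r then 4 else 4)))))
step 3: [beta@0.0.1] (if ((3 * 0) == 9) then ((let y = (\z.(8 * 0)) in 9) * (0 - (((\u.u) 3) + (5 * 0)))) else ((let v = (\w.w) in ((3 * 4) + (9 + 0))) + ((\p.(let q = false in p)) (let r = (if true then true else false) in (if r then 4 else 4)))))
step 4: [delta@0.0] (if (0 == 9) then ((let y = (\z.(8 * 0)) in 9) * (0 - (((\u.u) 3) + (5 * 0)))) else ((let v = (\w.w) in ((3 * 4) + (9 + 0))) + ((\p.(let q = false in p)) (let r = (if true then true else false) in (if r then 4 else 4)))))
step 5: [delta@0] (if false then ((let y = (\z.(8 * 0)) in 9) * (0 - (((\u.u) 3) + (5 * 0)))) else ((let v = (\w.w) in ((3 * 4) + (9 + 0))) + ((\p.(let q = false in p)) (let r = (if true then true else false) in (if r then 4 else 4)))))
step 6: [if@root] ((let v = (\w.w) in ((3 * 4) + (9 + 0))) + ((\p.(let q = false in p)) (let r = (if true then true else false) in (if r then 4 else 4))))
step 7: [let@0] (((3 * 4) + (9 + 0)) + ((\p.(let q = false in p)) (let r = (if true then true else false) in (if r then 4 else 4))))
step 8: [delta@0.0] ((12 + (9 + 0)) + ((\p.(let q = false in p)) (let r = (if true then true else false) in (if r then 4 else 4))))
step 9: [delta@0.1] ((12 + 9) + ((\p.(let q = false in p)) (let r = (if true then true else false) in (if r then 4 else 4))))
step 10: [delta@0] (21 + ((\p.(let q = false in p)) (let r = (if true then true else false) in (if r then 4 else 4))))
step 11: [if@1.1.0] (21 + ((\p.(let q = false in p)) (let r = true in (if r then 4 else 4))))
step 12: [let@1.1] (21 + ((\p.(let q = false in p)) (if true then 4 else 4)))
step 13: [if@1.1] (21 + ((\p.(let q = false in p)) 4))
step 14: [beta@1] (21 + (let q = false in 4))
step 15: [let@1] (21 + 4)
step 16: [delta@root] 25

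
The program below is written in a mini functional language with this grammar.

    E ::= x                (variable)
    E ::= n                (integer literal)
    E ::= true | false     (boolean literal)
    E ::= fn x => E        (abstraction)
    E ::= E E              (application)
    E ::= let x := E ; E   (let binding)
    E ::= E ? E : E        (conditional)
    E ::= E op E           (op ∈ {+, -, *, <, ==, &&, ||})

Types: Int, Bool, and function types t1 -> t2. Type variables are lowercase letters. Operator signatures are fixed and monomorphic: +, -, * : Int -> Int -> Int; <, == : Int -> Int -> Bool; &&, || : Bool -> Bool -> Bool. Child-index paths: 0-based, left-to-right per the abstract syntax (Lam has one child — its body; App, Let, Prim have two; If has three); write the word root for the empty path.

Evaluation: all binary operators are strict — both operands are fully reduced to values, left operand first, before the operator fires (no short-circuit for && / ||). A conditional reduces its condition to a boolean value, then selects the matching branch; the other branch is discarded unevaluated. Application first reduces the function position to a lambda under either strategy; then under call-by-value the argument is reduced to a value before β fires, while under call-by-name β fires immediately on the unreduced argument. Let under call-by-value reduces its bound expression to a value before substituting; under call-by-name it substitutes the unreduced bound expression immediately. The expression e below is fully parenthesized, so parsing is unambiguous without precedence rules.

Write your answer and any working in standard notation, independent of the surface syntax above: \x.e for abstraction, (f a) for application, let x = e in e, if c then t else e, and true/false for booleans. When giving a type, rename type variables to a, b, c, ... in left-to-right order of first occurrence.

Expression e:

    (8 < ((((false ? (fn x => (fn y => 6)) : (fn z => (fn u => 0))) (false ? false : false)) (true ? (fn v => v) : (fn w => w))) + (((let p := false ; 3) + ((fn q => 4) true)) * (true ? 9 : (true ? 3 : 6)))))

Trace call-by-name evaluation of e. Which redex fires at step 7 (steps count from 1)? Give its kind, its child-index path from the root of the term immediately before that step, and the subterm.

Trace:
step 0: (8 < ((((if false then (\x.(\y.6)) else (\z.(\u.0))) (if false then false else false)) (if true then (\v.v) else (\w.w))) + (((let p = false in 3) + ((\q.4) true)) * (if true then 9 else (if true then 3 else 6)))))
step 1: [if@1.0.0.0] (8 < ((((\z.(\u.0)) (if false then false else false)) (if true then (\v.v) else (\w.w))) + (((let p = false in 3) + ((\q.4) true)) * (if true then 9 else (if true then 3 else 6)))))
step 2: [beta@1.0.0] (8 < (((\u.0) (if true then (\v.v) else (\w.w))) + (((let p = false in 3) + ((\q.4) true)) * (if true then 9 else (if true then 3 else 6)))))
step 3: [beta@1.0] (8 < (0 + (((let p = false in 3) + ((\q.4) true)) * (if true then 9 else (if true then 3 else 6)))))
step 4: [let@1.1.0.0] (8 < (0 + ((3 + ((\q.4) true)) * (if true then 9 else (if true then 3 else 6)))))
step 5: [beta@1.1.0.1] (8 < (0 + ((3 + 4) * (if true then 9 else (if true then 3 else 6)))))
step 6: [delta@1.1.0] (8 < (0 + (7 * (if true then 9 else (if true then 3 else 6)))))
step 7: [if@1.1.1] (8 < (0 + (7 * 9)))

Answer: if at 1.1.1 : (if true then 9 else (if true then 3 else 6))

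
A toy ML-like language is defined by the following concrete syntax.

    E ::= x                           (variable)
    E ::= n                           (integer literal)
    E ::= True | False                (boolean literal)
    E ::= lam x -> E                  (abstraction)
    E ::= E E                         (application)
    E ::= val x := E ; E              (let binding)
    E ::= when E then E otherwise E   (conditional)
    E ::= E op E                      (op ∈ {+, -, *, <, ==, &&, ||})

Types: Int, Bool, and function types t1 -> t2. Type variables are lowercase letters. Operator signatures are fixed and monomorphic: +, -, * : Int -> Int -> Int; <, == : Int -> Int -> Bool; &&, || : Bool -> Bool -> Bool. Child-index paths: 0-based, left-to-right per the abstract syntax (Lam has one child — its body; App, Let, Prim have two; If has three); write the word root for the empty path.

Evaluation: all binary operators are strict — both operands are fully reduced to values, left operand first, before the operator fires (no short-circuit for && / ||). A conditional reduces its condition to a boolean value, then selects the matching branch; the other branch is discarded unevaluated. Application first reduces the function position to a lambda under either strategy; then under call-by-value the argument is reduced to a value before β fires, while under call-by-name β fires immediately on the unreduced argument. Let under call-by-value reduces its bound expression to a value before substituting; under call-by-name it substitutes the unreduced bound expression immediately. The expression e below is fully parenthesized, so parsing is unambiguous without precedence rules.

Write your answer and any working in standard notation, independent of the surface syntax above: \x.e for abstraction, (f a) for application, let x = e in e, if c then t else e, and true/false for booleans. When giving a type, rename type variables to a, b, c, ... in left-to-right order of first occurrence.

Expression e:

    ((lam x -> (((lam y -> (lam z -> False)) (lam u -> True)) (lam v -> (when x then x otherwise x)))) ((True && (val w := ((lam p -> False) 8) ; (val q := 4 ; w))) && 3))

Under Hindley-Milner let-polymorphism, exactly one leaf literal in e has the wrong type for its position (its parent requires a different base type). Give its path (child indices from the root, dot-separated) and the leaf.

Working:
\z._ : c -> Bool
\y._ : b -> c -> Bool
\u._ : d -> Bool
  unify b -> c -> Bool ~ (d -> Bool) -> e
  unify b ~ d -> Bool
  unify c -> Bool ~ e
_ _ : c -> Bool
x : a
  unify a ~ Bool
x : Bool
x : Bool
  unify Bool ~ Bool
\v._ : f -> Bool
  unify c -> Bool ~ (f -> Bool) -> g
  unify c ~ f -> Bool
  unify Bool ~ g
_ _ : Bool
\x._ : Bool -> Bool
  unify Bool ~ Bool
\p._ : h -> Bool
  unify h -> Bool ~ Int -> i
  unify h ~ Int
  unify Bool ~ i
_ _ : Bool
let w : Bool
let q : Int
w : Bool
  unify Bool ~ Bool
  unify Bool ~ Bool
  unify Int ~ Bool
  FAIL: mismatch Int ~ Bool

Answer: 1.1 : 3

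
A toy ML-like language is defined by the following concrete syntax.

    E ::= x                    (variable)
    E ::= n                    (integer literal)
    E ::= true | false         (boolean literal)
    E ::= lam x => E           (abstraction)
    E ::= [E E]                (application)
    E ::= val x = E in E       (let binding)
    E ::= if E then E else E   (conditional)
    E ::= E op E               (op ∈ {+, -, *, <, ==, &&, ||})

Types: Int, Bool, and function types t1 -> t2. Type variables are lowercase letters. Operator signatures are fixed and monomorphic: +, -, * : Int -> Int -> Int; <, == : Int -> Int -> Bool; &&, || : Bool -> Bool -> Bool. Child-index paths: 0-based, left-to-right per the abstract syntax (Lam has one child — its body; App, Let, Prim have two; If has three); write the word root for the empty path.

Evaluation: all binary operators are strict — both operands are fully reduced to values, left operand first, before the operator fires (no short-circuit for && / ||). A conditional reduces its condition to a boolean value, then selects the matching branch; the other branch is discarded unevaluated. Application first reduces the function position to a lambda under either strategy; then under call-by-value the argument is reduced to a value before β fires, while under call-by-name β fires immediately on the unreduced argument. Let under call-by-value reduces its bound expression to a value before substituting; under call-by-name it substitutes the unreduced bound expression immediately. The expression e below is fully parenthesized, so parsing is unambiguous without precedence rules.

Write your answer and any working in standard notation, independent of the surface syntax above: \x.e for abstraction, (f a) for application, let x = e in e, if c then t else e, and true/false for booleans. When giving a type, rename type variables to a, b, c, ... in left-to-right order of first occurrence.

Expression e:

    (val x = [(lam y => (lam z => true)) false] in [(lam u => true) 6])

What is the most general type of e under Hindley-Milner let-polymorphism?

Answer: Bool

Derivation:
\z._ : b -> Bool
\y._ : a -> b -> Bool
  unify a -> b -> Bool ~ Bool -> c
  unify a ~ Bool
  unify b -> Bool ~ c
_ _ : b -> Bool
let x : forall. b -> Bool
\u._ : d -> Bool
  unify d -> Bool ~ Int -> e
  unify d ~ Int
  unify Bool ~ e
_ _ : Bool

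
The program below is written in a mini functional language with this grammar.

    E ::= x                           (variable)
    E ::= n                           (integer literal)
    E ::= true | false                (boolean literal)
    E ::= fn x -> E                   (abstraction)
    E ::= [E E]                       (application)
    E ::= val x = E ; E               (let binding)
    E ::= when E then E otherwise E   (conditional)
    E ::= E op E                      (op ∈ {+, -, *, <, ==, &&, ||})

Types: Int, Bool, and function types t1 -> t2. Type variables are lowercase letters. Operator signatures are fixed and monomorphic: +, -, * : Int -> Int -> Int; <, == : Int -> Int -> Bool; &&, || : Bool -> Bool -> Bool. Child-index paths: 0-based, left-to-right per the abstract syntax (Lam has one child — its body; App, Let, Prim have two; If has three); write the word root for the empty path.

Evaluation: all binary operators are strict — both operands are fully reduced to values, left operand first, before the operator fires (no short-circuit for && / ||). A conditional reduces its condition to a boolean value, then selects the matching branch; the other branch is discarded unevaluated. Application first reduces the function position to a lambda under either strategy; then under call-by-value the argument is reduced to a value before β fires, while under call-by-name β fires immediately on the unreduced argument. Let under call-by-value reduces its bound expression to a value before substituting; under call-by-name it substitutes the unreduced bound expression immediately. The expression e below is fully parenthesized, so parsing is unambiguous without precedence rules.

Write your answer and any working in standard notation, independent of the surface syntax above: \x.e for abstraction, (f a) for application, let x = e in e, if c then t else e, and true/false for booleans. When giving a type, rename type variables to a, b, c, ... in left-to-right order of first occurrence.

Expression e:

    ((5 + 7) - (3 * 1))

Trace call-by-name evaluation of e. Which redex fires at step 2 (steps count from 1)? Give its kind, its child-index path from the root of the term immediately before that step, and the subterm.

Answer: delta at 1 : (3 * 1)

Derivation:
step 0: ((5 + 7) - (3 * 1))
step 1: [delta@0] (12 - (3 * 1))
step 2: [delta@1] (12 - 3)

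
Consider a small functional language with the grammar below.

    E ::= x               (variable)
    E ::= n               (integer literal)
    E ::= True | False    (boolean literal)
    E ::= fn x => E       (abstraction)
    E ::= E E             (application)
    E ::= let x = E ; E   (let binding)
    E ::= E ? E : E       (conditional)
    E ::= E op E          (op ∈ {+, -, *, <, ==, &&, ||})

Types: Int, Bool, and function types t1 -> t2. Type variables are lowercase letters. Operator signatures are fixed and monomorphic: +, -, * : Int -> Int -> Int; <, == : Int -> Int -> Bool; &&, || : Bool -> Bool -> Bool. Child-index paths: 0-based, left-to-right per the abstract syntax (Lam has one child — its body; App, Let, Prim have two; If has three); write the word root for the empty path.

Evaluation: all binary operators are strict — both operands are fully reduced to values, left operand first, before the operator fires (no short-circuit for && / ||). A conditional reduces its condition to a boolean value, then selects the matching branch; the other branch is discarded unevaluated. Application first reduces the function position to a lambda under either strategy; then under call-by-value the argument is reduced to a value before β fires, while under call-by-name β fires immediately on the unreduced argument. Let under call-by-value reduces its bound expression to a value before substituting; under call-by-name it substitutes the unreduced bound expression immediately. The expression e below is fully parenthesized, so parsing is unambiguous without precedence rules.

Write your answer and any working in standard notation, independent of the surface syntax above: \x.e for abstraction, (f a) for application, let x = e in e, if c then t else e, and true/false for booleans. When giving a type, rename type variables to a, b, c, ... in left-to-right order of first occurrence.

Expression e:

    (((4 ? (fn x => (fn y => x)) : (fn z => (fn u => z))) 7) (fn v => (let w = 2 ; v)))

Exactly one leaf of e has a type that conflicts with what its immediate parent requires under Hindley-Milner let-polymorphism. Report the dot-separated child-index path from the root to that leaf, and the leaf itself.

Answer: 0.0.0 : 4

Working:
  unify Int ~ Bool
  FAIL: mismatch Int ~ Bool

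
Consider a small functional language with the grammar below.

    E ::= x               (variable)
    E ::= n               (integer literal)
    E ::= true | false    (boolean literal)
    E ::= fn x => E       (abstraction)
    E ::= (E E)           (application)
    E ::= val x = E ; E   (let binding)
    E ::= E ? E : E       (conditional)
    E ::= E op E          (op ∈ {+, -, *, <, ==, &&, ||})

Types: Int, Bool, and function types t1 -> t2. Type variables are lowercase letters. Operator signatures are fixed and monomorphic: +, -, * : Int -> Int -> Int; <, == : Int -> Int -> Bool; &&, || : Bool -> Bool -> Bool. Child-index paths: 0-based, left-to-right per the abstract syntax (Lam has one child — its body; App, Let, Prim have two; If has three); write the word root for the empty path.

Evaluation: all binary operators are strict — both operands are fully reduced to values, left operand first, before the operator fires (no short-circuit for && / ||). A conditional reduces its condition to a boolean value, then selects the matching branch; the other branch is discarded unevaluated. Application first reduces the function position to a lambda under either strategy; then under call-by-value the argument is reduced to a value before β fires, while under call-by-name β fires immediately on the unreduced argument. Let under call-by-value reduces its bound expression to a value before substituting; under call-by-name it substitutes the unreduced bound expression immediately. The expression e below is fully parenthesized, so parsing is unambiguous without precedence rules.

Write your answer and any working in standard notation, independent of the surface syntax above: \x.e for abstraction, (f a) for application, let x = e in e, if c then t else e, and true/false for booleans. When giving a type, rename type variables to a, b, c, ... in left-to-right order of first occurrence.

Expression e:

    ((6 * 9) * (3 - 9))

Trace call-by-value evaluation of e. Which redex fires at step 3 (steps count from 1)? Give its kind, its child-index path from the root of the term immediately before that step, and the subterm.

Answer: delta at root : (54 * -6)

Trace:
step 0: ((6 * 9) * (3 - 9))
step 1: [delta@0] (54 * (3 - 9))
step 2: [delta@1] (54 * -6)
step 3: [delta@root] -324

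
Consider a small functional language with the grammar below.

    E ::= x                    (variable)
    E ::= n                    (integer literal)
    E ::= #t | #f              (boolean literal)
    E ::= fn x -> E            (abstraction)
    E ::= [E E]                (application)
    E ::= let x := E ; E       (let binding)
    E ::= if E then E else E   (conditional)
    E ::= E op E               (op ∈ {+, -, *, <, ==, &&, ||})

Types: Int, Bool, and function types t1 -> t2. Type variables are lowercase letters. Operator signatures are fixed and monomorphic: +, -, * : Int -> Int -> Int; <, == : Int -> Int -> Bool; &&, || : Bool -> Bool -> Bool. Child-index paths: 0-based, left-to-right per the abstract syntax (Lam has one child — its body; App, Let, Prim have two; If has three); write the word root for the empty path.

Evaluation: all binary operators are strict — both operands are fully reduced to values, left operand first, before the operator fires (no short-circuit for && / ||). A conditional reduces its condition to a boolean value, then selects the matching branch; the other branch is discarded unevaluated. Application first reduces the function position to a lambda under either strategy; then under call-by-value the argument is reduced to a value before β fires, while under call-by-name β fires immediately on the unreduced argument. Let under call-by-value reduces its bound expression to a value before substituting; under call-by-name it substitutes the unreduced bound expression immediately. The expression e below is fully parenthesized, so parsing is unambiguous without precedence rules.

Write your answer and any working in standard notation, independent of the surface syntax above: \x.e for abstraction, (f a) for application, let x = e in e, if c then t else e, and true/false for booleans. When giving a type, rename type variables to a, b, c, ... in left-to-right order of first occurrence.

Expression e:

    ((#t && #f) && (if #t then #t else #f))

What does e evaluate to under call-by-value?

Working:
step 0: ((true && false) && (if true then true else false))
step 1: [delta@0] (false && (if true then true else false))
step 2: [if@1] (false && true)
step 3: [delta@root] false

Answer: false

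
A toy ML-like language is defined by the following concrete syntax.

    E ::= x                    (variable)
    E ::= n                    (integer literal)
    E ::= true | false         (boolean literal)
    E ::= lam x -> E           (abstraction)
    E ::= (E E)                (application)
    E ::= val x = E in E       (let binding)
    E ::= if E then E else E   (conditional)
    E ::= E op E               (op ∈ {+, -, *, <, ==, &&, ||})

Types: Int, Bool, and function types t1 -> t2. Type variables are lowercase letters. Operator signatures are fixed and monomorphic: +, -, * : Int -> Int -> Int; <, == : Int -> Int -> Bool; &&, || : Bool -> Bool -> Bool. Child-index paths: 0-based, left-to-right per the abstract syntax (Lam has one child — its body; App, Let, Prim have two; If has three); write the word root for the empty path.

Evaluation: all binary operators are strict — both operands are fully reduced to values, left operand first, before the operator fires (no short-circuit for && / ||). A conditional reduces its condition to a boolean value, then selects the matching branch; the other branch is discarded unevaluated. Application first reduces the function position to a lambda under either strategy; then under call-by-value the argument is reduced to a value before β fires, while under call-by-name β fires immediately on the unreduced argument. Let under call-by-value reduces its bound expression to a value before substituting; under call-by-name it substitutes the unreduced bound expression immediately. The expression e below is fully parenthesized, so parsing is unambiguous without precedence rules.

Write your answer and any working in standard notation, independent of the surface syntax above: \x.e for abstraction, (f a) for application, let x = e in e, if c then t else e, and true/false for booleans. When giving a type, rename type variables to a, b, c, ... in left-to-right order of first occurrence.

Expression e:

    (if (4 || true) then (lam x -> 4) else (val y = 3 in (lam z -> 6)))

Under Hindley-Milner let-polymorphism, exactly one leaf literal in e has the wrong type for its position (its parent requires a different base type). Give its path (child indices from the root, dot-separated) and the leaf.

Answer: 0.0 : 4

Trace:
  unify Int ~ Bool
  FAIL: mismatch Int ~ Bool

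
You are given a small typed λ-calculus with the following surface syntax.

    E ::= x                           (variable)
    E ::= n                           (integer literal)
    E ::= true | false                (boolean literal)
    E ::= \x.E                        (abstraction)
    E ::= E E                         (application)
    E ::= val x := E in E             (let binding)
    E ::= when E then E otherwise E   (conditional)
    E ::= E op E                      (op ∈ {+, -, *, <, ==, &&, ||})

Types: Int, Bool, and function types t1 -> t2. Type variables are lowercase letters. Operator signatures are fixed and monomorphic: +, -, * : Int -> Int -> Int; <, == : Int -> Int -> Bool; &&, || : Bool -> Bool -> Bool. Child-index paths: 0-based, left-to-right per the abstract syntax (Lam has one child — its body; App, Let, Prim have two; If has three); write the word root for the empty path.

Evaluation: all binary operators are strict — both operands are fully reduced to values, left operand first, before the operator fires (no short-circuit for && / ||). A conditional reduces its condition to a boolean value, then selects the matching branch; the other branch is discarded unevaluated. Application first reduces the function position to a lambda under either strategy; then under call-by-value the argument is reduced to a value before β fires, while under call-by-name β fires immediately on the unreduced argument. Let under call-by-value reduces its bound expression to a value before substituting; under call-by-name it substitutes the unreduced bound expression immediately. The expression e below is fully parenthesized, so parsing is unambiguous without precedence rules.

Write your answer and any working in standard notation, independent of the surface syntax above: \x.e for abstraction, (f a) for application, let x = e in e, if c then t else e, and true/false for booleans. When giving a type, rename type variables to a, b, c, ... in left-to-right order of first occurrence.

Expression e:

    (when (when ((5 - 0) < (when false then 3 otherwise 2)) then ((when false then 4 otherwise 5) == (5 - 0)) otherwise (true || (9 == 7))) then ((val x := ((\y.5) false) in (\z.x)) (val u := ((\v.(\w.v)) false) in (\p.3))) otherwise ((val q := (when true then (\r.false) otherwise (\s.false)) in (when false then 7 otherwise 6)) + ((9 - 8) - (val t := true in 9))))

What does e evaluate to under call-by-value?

Trace:
step 0: (if (if ((5 - 0) < (if false then 3 else 2)) then ((if false then 4 else 5) == (5 - 0)) else (true || (9 == 7))) then ((let x = ((\y.5) false) in (\z.x)) (let u = ((\v.(\w.v)) false) in (\p.3))) else ((let q = (if true then (\r.false) else (\s.false)) in (if false then 7 else 6)) + ((9 - 8) - (let t = true in 9))))
step 1: [delta@0.0.0] (if (if (5 < (if false then 3 else 2)) then ((if false then 4 else 5) == (5 - 0)) else (true || (9 == 7))) then ((let x = ((\y.5) false) in (\z.x)) (let u = ((\v.(\w.v)) false) in (\p.3))) else ((let q = (if true then (\r.false) else (\s.false)) in (if false then 7 else 6)) + ((9 - 8) - (let t = true in 9))))
step 2: [if@0.0.1] (if (if (5 < 2) then ((if false then 4 else 5) == (5 - 0)) else (true || (9 == 7))) then ((let x = ((\y.5) false) in (\z.x)) (let u = ((\v.(\w.v)) false) in (\p.3))) else ((let q = (if true then (\r.false) else (\s.false)) in (if false then 7 else 6)) + ((9 - 8) - (let t = true in 9))))
step 3: [delta@0.0] (if (if false then ((if false then 4 else 5) == (5 - 0)) else (true || (9 == 7))) then ((let x = ((\y.5) false) in (\z.x)) (let u = ((\v.(\w.v)) false) in (\p.3))) else ((let q = (if true then (\r.false) else (\s.false)) in (if false then 7 else 6)) + ((9 - 8) - (let t = true in 9))))
step 4: [if@0] (if (true || (9 == 7)) then ((let x = ((\y.5) false) in (\z.x)) (let u = ((\v.(\w.v)) false) in (\p.3))) else ((let q = (if true then (\r.false) else (\s.false)) in (if false then 7 else 6)) + ((9 - 8) - (let t = true in 9))))
step 5: [delta@0.1] (if (true || false) then ((let x = ((\y.5) false) in (\z.x)) (let u = ((\v.(\w.v)) false) in (\p.3))) else ((let q = (if true then (\r.false) else (\s.false)) in (if false then 7 else 6)) + ((9 - 8) - (let t = true in 9))))
step 6: [delta@0] (if true then ((let x = ((\y.5) false) in (\z.x)) (let u = ((\v.(\w.v)) false) in (\p.3))) else ((let q = (if true then (\r.false) else (\s.false)) in (if false then 7 else 6)) + ((9 - 8) - (let t = true in 9))))
step 7: [if@root] ((let x = ((\y.5) false) in (\z.x)) (let u = ((\v.(\w.v)) false) in (\p.3)))
step 8: [beta@0.0] ((let x = 5 in (\z.x)) (let u = ((\v.(\w.v)) false) in (\p.3)))
step 9: [let@0] ((\z.5) (let u = ((\v.(\w.v)) false) in (\p.3)))
step 10: [beta@1.0] ((\z.5) (let u = (\w.false) in (\p.3)))
step 11: [let@1] ((\z.5) (\p.3))
step 12: [beta@root] 5

Answer: 5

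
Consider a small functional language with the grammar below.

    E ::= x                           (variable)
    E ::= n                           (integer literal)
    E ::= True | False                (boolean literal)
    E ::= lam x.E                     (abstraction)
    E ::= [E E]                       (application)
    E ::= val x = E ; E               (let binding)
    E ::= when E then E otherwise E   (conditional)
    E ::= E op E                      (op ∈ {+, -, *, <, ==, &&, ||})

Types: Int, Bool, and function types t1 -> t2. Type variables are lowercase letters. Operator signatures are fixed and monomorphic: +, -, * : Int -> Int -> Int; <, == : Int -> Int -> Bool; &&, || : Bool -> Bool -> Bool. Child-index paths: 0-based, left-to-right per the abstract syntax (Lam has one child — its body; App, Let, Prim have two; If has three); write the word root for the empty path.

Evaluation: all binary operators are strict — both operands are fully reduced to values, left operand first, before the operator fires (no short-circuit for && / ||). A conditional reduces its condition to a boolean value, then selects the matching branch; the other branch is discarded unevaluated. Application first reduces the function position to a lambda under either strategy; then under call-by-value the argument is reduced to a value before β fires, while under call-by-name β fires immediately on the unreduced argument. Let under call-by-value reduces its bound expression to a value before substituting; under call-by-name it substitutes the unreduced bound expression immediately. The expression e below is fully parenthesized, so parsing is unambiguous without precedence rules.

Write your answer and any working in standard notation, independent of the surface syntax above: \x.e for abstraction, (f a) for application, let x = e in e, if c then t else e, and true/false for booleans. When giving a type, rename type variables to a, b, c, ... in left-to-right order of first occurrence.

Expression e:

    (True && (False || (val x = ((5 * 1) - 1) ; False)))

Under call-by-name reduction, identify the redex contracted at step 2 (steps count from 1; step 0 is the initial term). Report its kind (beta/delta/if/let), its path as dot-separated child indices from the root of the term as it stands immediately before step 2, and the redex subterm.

Answer: delta at 1 : (false || false)

Working:
step 0: (true && (false || (let x = ((5 * 1) - 1) in false)))
step 1: [let@1.1] (true && (false || false))
step 2: [delta@1] (true && false)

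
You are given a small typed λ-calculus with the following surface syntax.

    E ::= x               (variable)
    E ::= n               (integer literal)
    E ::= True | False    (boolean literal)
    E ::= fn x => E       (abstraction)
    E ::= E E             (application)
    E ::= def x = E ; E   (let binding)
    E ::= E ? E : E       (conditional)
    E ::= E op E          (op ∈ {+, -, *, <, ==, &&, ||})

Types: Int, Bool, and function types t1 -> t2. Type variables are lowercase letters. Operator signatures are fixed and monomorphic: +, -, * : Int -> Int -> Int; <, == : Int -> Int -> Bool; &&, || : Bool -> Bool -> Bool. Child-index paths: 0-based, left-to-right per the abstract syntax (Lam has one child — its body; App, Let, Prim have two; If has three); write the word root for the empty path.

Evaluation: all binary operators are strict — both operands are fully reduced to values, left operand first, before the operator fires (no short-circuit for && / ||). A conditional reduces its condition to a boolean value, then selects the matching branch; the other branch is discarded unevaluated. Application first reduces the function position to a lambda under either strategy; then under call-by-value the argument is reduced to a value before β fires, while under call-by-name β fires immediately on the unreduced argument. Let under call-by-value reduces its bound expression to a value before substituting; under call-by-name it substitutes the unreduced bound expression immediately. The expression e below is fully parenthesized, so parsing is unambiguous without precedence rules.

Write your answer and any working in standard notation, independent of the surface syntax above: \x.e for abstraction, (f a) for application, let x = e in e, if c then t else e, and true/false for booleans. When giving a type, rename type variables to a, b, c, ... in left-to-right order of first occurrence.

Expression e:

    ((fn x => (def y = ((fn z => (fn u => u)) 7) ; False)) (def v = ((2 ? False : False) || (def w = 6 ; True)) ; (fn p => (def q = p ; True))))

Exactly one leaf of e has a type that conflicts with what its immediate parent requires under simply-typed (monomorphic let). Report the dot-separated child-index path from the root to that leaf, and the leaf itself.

Trace:
u : c
\u._ : c -> c
\z._ : b -> c -> c
  unify b -> c -> c ~ Int -> d
  unify b ~ Int
  unify c -> c ~ d
_ _ : c -> c
let y : c -> c
\x._ : a -> Bool
  unify Int ~ Bool
  FAIL: mismatch Int ~ Bool

Answer: 1.0.0.0 : 2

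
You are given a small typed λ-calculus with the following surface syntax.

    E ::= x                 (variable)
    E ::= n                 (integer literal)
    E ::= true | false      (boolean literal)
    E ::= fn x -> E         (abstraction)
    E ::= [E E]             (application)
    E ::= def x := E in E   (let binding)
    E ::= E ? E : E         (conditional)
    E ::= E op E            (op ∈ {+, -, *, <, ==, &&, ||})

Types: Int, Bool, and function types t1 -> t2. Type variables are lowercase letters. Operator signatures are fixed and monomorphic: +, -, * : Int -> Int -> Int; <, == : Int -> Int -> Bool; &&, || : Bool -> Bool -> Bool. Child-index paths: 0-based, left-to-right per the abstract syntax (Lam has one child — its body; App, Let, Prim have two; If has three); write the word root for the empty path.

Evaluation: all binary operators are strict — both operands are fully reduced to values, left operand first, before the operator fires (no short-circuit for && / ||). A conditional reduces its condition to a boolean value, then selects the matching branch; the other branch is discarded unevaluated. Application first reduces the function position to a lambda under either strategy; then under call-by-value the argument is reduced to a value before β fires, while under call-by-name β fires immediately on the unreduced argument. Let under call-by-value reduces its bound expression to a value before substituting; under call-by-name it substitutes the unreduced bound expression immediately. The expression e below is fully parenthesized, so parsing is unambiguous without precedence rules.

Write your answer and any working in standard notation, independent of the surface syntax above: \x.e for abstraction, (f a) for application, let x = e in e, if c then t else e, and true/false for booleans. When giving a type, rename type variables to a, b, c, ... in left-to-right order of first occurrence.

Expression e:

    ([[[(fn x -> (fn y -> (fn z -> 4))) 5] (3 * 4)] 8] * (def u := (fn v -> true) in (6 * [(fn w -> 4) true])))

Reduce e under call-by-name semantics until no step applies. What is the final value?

Answer: 96

Working:
step 0: (((((\x.(\y.(\z.4))) 5) (3 * 4)) 8) * (let u = (\v.true) in (6 * ((\w.4) true))))
step 1: [beta@0.0.0] ((((\y.(\z.4)) (3 * 4)) 8) * (let u = (\v.true) in (6 * ((\w.4) true))))
step 2: [beta@0.0] (((\z.4) 8) * (let u = (\v.true) in (6 * ((\w.4) true))))
step 3: [beta@0] (4 * (let u = (\v.true) in (6 * ((\w.4) true))))
step 4: [let@1] (4 * (6 * ((\w.4) true)))
step 5: [beta@1.1] (4 * (6 * 4))
step 6: [delta@1] (4 * 24)
step 7: [delta@root] 96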